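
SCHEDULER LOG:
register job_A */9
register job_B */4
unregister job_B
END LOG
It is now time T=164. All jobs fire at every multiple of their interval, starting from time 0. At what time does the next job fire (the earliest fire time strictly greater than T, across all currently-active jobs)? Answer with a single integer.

Answer: 171

Derivation:
Op 1: register job_A */9 -> active={job_A:*/9}
Op 2: register job_B */4 -> active={job_A:*/9, job_B:*/4}
Op 3: unregister job_B -> active={job_A:*/9}
  job_A: interval 9, next fire after T=164 is 171
Earliest fire time = 171 (job job_A)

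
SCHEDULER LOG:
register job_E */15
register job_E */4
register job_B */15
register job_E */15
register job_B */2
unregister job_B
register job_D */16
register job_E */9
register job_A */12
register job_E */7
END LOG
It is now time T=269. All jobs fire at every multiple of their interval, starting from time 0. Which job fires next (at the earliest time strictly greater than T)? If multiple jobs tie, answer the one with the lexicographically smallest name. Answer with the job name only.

Op 1: register job_E */15 -> active={job_E:*/15}
Op 2: register job_E */4 -> active={job_E:*/4}
Op 3: register job_B */15 -> active={job_B:*/15, job_E:*/4}
Op 4: register job_E */15 -> active={job_B:*/15, job_E:*/15}
Op 5: register job_B */2 -> active={job_B:*/2, job_E:*/15}
Op 6: unregister job_B -> active={job_E:*/15}
Op 7: register job_D */16 -> active={job_D:*/16, job_E:*/15}
Op 8: register job_E */9 -> active={job_D:*/16, job_E:*/9}
Op 9: register job_A */12 -> active={job_A:*/12, job_D:*/16, job_E:*/9}
Op 10: register job_E */7 -> active={job_A:*/12, job_D:*/16, job_E:*/7}
  job_A: interval 12, next fire after T=269 is 276
  job_D: interval 16, next fire after T=269 is 272
  job_E: interval 7, next fire after T=269 is 273
Earliest = 272, winner (lex tiebreak) = job_D

Answer: job_D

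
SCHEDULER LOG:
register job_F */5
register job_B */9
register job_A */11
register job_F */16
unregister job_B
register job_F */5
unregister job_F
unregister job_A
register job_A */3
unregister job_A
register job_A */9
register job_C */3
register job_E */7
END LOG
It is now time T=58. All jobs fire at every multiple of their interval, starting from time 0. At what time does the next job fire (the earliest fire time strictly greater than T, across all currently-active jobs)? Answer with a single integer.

Answer: 60

Derivation:
Op 1: register job_F */5 -> active={job_F:*/5}
Op 2: register job_B */9 -> active={job_B:*/9, job_F:*/5}
Op 3: register job_A */11 -> active={job_A:*/11, job_B:*/9, job_F:*/5}
Op 4: register job_F */16 -> active={job_A:*/11, job_B:*/9, job_F:*/16}
Op 5: unregister job_B -> active={job_A:*/11, job_F:*/16}
Op 6: register job_F */5 -> active={job_A:*/11, job_F:*/5}
Op 7: unregister job_F -> active={job_A:*/11}
Op 8: unregister job_A -> active={}
Op 9: register job_A */3 -> active={job_A:*/3}
Op 10: unregister job_A -> active={}
Op 11: register job_A */9 -> active={job_A:*/9}
Op 12: register job_C */3 -> active={job_A:*/9, job_C:*/3}
Op 13: register job_E */7 -> active={job_A:*/9, job_C:*/3, job_E:*/7}
  job_A: interval 9, next fire after T=58 is 63
  job_C: interval 3, next fire after T=58 is 60
  job_E: interval 7, next fire after T=58 is 63
Earliest fire time = 60 (job job_C)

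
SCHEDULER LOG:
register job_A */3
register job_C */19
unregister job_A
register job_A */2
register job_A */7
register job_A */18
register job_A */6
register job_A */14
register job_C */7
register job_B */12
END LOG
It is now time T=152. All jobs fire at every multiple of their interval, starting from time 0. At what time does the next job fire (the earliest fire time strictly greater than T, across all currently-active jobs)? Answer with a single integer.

Op 1: register job_A */3 -> active={job_A:*/3}
Op 2: register job_C */19 -> active={job_A:*/3, job_C:*/19}
Op 3: unregister job_A -> active={job_C:*/19}
Op 4: register job_A */2 -> active={job_A:*/2, job_C:*/19}
Op 5: register job_A */7 -> active={job_A:*/7, job_C:*/19}
Op 6: register job_A */18 -> active={job_A:*/18, job_C:*/19}
Op 7: register job_A */6 -> active={job_A:*/6, job_C:*/19}
Op 8: register job_A */14 -> active={job_A:*/14, job_C:*/19}
Op 9: register job_C */7 -> active={job_A:*/14, job_C:*/7}
Op 10: register job_B */12 -> active={job_A:*/14, job_B:*/12, job_C:*/7}
  job_A: interval 14, next fire after T=152 is 154
  job_B: interval 12, next fire after T=152 is 156
  job_C: interval 7, next fire after T=152 is 154
Earliest fire time = 154 (job job_A)

Answer: 154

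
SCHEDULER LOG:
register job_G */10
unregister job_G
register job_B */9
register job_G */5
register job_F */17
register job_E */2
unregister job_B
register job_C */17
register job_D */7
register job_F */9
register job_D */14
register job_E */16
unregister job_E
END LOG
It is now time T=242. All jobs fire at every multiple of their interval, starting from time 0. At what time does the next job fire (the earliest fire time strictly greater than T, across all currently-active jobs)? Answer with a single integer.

Op 1: register job_G */10 -> active={job_G:*/10}
Op 2: unregister job_G -> active={}
Op 3: register job_B */9 -> active={job_B:*/9}
Op 4: register job_G */5 -> active={job_B:*/9, job_G:*/5}
Op 5: register job_F */17 -> active={job_B:*/9, job_F:*/17, job_G:*/5}
Op 6: register job_E */2 -> active={job_B:*/9, job_E:*/2, job_F:*/17, job_G:*/5}
Op 7: unregister job_B -> active={job_E:*/2, job_F:*/17, job_G:*/5}
Op 8: register job_C */17 -> active={job_C:*/17, job_E:*/2, job_F:*/17, job_G:*/5}
Op 9: register job_D */7 -> active={job_C:*/17, job_D:*/7, job_E:*/2, job_F:*/17, job_G:*/5}
Op 10: register job_F */9 -> active={job_C:*/17, job_D:*/7, job_E:*/2, job_F:*/9, job_G:*/5}
Op 11: register job_D */14 -> active={job_C:*/17, job_D:*/14, job_E:*/2, job_F:*/9, job_G:*/5}
Op 12: register job_E */16 -> active={job_C:*/17, job_D:*/14, job_E:*/16, job_F:*/9, job_G:*/5}
Op 13: unregister job_E -> active={job_C:*/17, job_D:*/14, job_F:*/9, job_G:*/5}
  job_C: interval 17, next fire after T=242 is 255
  job_D: interval 14, next fire after T=242 is 252
  job_F: interval 9, next fire after T=242 is 243
  job_G: interval 5, next fire after T=242 is 245
Earliest fire time = 243 (job job_F)

Answer: 243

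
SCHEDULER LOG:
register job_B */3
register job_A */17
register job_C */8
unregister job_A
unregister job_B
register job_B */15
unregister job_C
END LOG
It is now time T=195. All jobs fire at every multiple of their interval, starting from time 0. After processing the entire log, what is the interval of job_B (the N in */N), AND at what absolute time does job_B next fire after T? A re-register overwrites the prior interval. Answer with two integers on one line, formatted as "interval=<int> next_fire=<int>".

Answer: interval=15 next_fire=210

Derivation:
Op 1: register job_B */3 -> active={job_B:*/3}
Op 2: register job_A */17 -> active={job_A:*/17, job_B:*/3}
Op 3: register job_C */8 -> active={job_A:*/17, job_B:*/3, job_C:*/8}
Op 4: unregister job_A -> active={job_B:*/3, job_C:*/8}
Op 5: unregister job_B -> active={job_C:*/8}
Op 6: register job_B */15 -> active={job_B:*/15, job_C:*/8}
Op 7: unregister job_C -> active={job_B:*/15}
Final interval of job_B = 15
Next fire of job_B after T=195: (195//15+1)*15 = 210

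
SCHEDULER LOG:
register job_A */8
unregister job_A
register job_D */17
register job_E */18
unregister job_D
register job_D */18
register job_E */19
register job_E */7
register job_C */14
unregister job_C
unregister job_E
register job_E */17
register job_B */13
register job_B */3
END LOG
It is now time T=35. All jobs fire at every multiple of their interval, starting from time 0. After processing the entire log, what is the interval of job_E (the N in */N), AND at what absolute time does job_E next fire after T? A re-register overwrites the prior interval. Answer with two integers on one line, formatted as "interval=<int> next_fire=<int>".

Answer: interval=17 next_fire=51

Derivation:
Op 1: register job_A */8 -> active={job_A:*/8}
Op 2: unregister job_A -> active={}
Op 3: register job_D */17 -> active={job_D:*/17}
Op 4: register job_E */18 -> active={job_D:*/17, job_E:*/18}
Op 5: unregister job_D -> active={job_E:*/18}
Op 6: register job_D */18 -> active={job_D:*/18, job_E:*/18}
Op 7: register job_E */19 -> active={job_D:*/18, job_E:*/19}
Op 8: register job_E */7 -> active={job_D:*/18, job_E:*/7}
Op 9: register job_C */14 -> active={job_C:*/14, job_D:*/18, job_E:*/7}
Op 10: unregister job_C -> active={job_D:*/18, job_E:*/7}
Op 11: unregister job_E -> active={job_D:*/18}
Op 12: register job_E */17 -> active={job_D:*/18, job_E:*/17}
Op 13: register job_B */13 -> active={job_B:*/13, job_D:*/18, job_E:*/17}
Op 14: register job_B */3 -> active={job_B:*/3, job_D:*/18, job_E:*/17}
Final interval of job_E = 17
Next fire of job_E after T=35: (35//17+1)*17 = 51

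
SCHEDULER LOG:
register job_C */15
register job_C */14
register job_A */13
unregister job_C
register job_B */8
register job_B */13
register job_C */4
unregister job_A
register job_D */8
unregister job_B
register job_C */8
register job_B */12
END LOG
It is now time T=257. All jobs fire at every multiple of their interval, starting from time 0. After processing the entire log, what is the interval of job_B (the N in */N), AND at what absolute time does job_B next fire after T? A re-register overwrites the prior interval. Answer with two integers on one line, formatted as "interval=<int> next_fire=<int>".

Answer: interval=12 next_fire=264

Derivation:
Op 1: register job_C */15 -> active={job_C:*/15}
Op 2: register job_C */14 -> active={job_C:*/14}
Op 3: register job_A */13 -> active={job_A:*/13, job_C:*/14}
Op 4: unregister job_C -> active={job_A:*/13}
Op 5: register job_B */8 -> active={job_A:*/13, job_B:*/8}
Op 6: register job_B */13 -> active={job_A:*/13, job_B:*/13}
Op 7: register job_C */4 -> active={job_A:*/13, job_B:*/13, job_C:*/4}
Op 8: unregister job_A -> active={job_B:*/13, job_C:*/4}
Op 9: register job_D */8 -> active={job_B:*/13, job_C:*/4, job_D:*/8}
Op 10: unregister job_B -> active={job_C:*/4, job_D:*/8}
Op 11: register job_C */8 -> active={job_C:*/8, job_D:*/8}
Op 12: register job_B */12 -> active={job_B:*/12, job_C:*/8, job_D:*/8}
Final interval of job_B = 12
Next fire of job_B after T=257: (257//12+1)*12 = 264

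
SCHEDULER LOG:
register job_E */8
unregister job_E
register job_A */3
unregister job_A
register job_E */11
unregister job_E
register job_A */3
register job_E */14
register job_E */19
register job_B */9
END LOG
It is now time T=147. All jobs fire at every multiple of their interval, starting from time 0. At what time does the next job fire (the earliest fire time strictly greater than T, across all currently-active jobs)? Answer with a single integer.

Op 1: register job_E */8 -> active={job_E:*/8}
Op 2: unregister job_E -> active={}
Op 3: register job_A */3 -> active={job_A:*/3}
Op 4: unregister job_A -> active={}
Op 5: register job_E */11 -> active={job_E:*/11}
Op 6: unregister job_E -> active={}
Op 7: register job_A */3 -> active={job_A:*/3}
Op 8: register job_E */14 -> active={job_A:*/3, job_E:*/14}
Op 9: register job_E */19 -> active={job_A:*/3, job_E:*/19}
Op 10: register job_B */9 -> active={job_A:*/3, job_B:*/9, job_E:*/19}
  job_A: interval 3, next fire after T=147 is 150
  job_B: interval 9, next fire after T=147 is 153
  job_E: interval 19, next fire after T=147 is 152
Earliest fire time = 150 (job job_A)

Answer: 150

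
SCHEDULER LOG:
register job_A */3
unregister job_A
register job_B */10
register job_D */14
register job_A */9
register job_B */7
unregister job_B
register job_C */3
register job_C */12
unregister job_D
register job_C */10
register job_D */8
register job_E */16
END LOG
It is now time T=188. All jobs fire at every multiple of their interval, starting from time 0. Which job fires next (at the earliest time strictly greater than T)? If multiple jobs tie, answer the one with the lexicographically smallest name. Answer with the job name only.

Op 1: register job_A */3 -> active={job_A:*/3}
Op 2: unregister job_A -> active={}
Op 3: register job_B */10 -> active={job_B:*/10}
Op 4: register job_D */14 -> active={job_B:*/10, job_D:*/14}
Op 5: register job_A */9 -> active={job_A:*/9, job_B:*/10, job_D:*/14}
Op 6: register job_B */7 -> active={job_A:*/9, job_B:*/7, job_D:*/14}
Op 7: unregister job_B -> active={job_A:*/9, job_D:*/14}
Op 8: register job_C */3 -> active={job_A:*/9, job_C:*/3, job_D:*/14}
Op 9: register job_C */12 -> active={job_A:*/9, job_C:*/12, job_D:*/14}
Op 10: unregister job_D -> active={job_A:*/9, job_C:*/12}
Op 11: register job_C */10 -> active={job_A:*/9, job_C:*/10}
Op 12: register job_D */8 -> active={job_A:*/9, job_C:*/10, job_D:*/8}
Op 13: register job_E */16 -> active={job_A:*/9, job_C:*/10, job_D:*/8, job_E:*/16}
  job_A: interval 9, next fire after T=188 is 189
  job_C: interval 10, next fire after T=188 is 190
  job_D: interval 8, next fire after T=188 is 192
  job_E: interval 16, next fire after T=188 is 192
Earliest = 189, winner (lex tiebreak) = job_A

Answer: job_A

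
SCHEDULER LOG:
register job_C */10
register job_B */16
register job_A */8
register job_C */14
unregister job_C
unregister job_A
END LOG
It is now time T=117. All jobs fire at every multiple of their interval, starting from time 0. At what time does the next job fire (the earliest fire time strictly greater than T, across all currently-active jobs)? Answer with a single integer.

Op 1: register job_C */10 -> active={job_C:*/10}
Op 2: register job_B */16 -> active={job_B:*/16, job_C:*/10}
Op 3: register job_A */8 -> active={job_A:*/8, job_B:*/16, job_C:*/10}
Op 4: register job_C */14 -> active={job_A:*/8, job_B:*/16, job_C:*/14}
Op 5: unregister job_C -> active={job_A:*/8, job_B:*/16}
Op 6: unregister job_A -> active={job_B:*/16}
  job_B: interval 16, next fire after T=117 is 128
Earliest fire time = 128 (job job_B)

Answer: 128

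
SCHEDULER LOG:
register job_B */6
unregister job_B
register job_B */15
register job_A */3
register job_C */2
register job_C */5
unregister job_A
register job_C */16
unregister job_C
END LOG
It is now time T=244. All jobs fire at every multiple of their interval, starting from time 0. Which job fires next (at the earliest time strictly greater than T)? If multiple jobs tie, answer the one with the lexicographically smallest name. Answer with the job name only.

Op 1: register job_B */6 -> active={job_B:*/6}
Op 2: unregister job_B -> active={}
Op 3: register job_B */15 -> active={job_B:*/15}
Op 4: register job_A */3 -> active={job_A:*/3, job_B:*/15}
Op 5: register job_C */2 -> active={job_A:*/3, job_B:*/15, job_C:*/2}
Op 6: register job_C */5 -> active={job_A:*/3, job_B:*/15, job_C:*/5}
Op 7: unregister job_A -> active={job_B:*/15, job_C:*/5}
Op 8: register job_C */16 -> active={job_B:*/15, job_C:*/16}
Op 9: unregister job_C -> active={job_B:*/15}
  job_B: interval 15, next fire after T=244 is 255
Earliest = 255, winner (lex tiebreak) = job_B

Answer: job_B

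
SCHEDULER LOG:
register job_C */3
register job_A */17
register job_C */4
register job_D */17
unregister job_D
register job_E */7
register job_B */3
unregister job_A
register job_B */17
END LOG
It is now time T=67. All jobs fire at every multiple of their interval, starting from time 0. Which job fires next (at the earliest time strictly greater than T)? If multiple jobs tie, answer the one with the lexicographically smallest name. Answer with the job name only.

Answer: job_B

Derivation:
Op 1: register job_C */3 -> active={job_C:*/3}
Op 2: register job_A */17 -> active={job_A:*/17, job_C:*/3}
Op 3: register job_C */4 -> active={job_A:*/17, job_C:*/4}
Op 4: register job_D */17 -> active={job_A:*/17, job_C:*/4, job_D:*/17}
Op 5: unregister job_D -> active={job_A:*/17, job_C:*/4}
Op 6: register job_E */7 -> active={job_A:*/17, job_C:*/4, job_E:*/7}
Op 7: register job_B */3 -> active={job_A:*/17, job_B:*/3, job_C:*/4, job_E:*/7}
Op 8: unregister job_A -> active={job_B:*/3, job_C:*/4, job_E:*/7}
Op 9: register job_B */17 -> active={job_B:*/17, job_C:*/4, job_E:*/7}
  job_B: interval 17, next fire after T=67 is 68
  job_C: interval 4, next fire after T=67 is 68
  job_E: interval 7, next fire after T=67 is 70
Earliest = 68, winner (lex tiebreak) = job_B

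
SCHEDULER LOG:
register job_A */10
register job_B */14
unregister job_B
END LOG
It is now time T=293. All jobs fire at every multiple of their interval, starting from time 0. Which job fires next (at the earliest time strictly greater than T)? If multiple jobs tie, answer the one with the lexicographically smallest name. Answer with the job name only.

Answer: job_A

Derivation:
Op 1: register job_A */10 -> active={job_A:*/10}
Op 2: register job_B */14 -> active={job_A:*/10, job_B:*/14}
Op 3: unregister job_B -> active={job_A:*/10}
  job_A: interval 10, next fire after T=293 is 300
Earliest = 300, winner (lex tiebreak) = job_A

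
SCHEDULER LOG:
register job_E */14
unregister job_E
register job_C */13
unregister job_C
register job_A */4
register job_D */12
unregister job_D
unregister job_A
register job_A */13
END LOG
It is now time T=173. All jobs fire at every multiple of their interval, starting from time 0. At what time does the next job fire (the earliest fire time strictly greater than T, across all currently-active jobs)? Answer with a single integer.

Answer: 182

Derivation:
Op 1: register job_E */14 -> active={job_E:*/14}
Op 2: unregister job_E -> active={}
Op 3: register job_C */13 -> active={job_C:*/13}
Op 4: unregister job_C -> active={}
Op 5: register job_A */4 -> active={job_A:*/4}
Op 6: register job_D */12 -> active={job_A:*/4, job_D:*/12}
Op 7: unregister job_D -> active={job_A:*/4}
Op 8: unregister job_A -> active={}
Op 9: register job_A */13 -> active={job_A:*/13}
  job_A: interval 13, next fire after T=173 is 182
Earliest fire time = 182 (job job_A)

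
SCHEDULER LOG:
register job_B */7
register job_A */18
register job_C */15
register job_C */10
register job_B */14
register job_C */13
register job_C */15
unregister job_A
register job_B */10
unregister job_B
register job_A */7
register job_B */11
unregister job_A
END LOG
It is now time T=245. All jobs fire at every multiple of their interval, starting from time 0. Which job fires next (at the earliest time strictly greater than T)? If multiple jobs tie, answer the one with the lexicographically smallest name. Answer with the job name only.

Op 1: register job_B */7 -> active={job_B:*/7}
Op 2: register job_A */18 -> active={job_A:*/18, job_B:*/7}
Op 3: register job_C */15 -> active={job_A:*/18, job_B:*/7, job_C:*/15}
Op 4: register job_C */10 -> active={job_A:*/18, job_B:*/7, job_C:*/10}
Op 5: register job_B */14 -> active={job_A:*/18, job_B:*/14, job_C:*/10}
Op 6: register job_C */13 -> active={job_A:*/18, job_B:*/14, job_C:*/13}
Op 7: register job_C */15 -> active={job_A:*/18, job_B:*/14, job_C:*/15}
Op 8: unregister job_A -> active={job_B:*/14, job_C:*/15}
Op 9: register job_B */10 -> active={job_B:*/10, job_C:*/15}
Op 10: unregister job_B -> active={job_C:*/15}
Op 11: register job_A */7 -> active={job_A:*/7, job_C:*/15}
Op 12: register job_B */11 -> active={job_A:*/7, job_B:*/11, job_C:*/15}
Op 13: unregister job_A -> active={job_B:*/11, job_C:*/15}
  job_B: interval 11, next fire after T=245 is 253
  job_C: interval 15, next fire after T=245 is 255
Earliest = 253, winner (lex tiebreak) = job_B

Answer: job_B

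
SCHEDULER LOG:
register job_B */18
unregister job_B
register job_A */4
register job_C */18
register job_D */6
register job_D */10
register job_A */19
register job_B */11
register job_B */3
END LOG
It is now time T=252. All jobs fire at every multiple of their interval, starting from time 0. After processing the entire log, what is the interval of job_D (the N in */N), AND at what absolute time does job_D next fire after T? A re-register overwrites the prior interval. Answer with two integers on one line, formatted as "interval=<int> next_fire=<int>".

Answer: interval=10 next_fire=260

Derivation:
Op 1: register job_B */18 -> active={job_B:*/18}
Op 2: unregister job_B -> active={}
Op 3: register job_A */4 -> active={job_A:*/4}
Op 4: register job_C */18 -> active={job_A:*/4, job_C:*/18}
Op 5: register job_D */6 -> active={job_A:*/4, job_C:*/18, job_D:*/6}
Op 6: register job_D */10 -> active={job_A:*/4, job_C:*/18, job_D:*/10}
Op 7: register job_A */19 -> active={job_A:*/19, job_C:*/18, job_D:*/10}
Op 8: register job_B */11 -> active={job_A:*/19, job_B:*/11, job_C:*/18, job_D:*/10}
Op 9: register job_B */3 -> active={job_A:*/19, job_B:*/3, job_C:*/18, job_D:*/10}
Final interval of job_D = 10
Next fire of job_D after T=252: (252//10+1)*10 = 260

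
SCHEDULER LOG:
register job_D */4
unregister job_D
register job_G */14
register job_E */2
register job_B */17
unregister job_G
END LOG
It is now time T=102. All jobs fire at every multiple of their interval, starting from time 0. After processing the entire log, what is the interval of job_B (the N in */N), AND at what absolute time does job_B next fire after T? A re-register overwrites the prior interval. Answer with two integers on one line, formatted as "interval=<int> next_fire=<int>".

Answer: interval=17 next_fire=119

Derivation:
Op 1: register job_D */4 -> active={job_D:*/4}
Op 2: unregister job_D -> active={}
Op 3: register job_G */14 -> active={job_G:*/14}
Op 4: register job_E */2 -> active={job_E:*/2, job_G:*/14}
Op 5: register job_B */17 -> active={job_B:*/17, job_E:*/2, job_G:*/14}
Op 6: unregister job_G -> active={job_B:*/17, job_E:*/2}
Final interval of job_B = 17
Next fire of job_B after T=102: (102//17+1)*17 = 119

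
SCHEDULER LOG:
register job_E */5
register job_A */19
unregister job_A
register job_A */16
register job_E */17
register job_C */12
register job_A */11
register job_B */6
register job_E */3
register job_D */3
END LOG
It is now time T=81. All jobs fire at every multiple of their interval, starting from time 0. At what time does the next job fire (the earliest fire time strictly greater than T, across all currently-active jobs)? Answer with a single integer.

Answer: 84

Derivation:
Op 1: register job_E */5 -> active={job_E:*/5}
Op 2: register job_A */19 -> active={job_A:*/19, job_E:*/5}
Op 3: unregister job_A -> active={job_E:*/5}
Op 4: register job_A */16 -> active={job_A:*/16, job_E:*/5}
Op 5: register job_E */17 -> active={job_A:*/16, job_E:*/17}
Op 6: register job_C */12 -> active={job_A:*/16, job_C:*/12, job_E:*/17}
Op 7: register job_A */11 -> active={job_A:*/11, job_C:*/12, job_E:*/17}
Op 8: register job_B */6 -> active={job_A:*/11, job_B:*/6, job_C:*/12, job_E:*/17}
Op 9: register job_E */3 -> active={job_A:*/11, job_B:*/6, job_C:*/12, job_E:*/3}
Op 10: register job_D */3 -> active={job_A:*/11, job_B:*/6, job_C:*/12, job_D:*/3, job_E:*/3}
  job_A: interval 11, next fire after T=81 is 88
  job_B: interval 6, next fire after T=81 is 84
  job_C: interval 12, next fire after T=81 is 84
  job_D: interval 3, next fire after T=81 is 84
  job_E: interval 3, next fire after T=81 is 84
Earliest fire time = 84 (job job_B)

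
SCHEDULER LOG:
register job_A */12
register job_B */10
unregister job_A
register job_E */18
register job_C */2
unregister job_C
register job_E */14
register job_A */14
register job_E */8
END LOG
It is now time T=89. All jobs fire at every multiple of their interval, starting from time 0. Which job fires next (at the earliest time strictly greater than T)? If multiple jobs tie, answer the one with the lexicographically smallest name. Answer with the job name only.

Op 1: register job_A */12 -> active={job_A:*/12}
Op 2: register job_B */10 -> active={job_A:*/12, job_B:*/10}
Op 3: unregister job_A -> active={job_B:*/10}
Op 4: register job_E */18 -> active={job_B:*/10, job_E:*/18}
Op 5: register job_C */2 -> active={job_B:*/10, job_C:*/2, job_E:*/18}
Op 6: unregister job_C -> active={job_B:*/10, job_E:*/18}
Op 7: register job_E */14 -> active={job_B:*/10, job_E:*/14}
Op 8: register job_A */14 -> active={job_A:*/14, job_B:*/10, job_E:*/14}
Op 9: register job_E */8 -> active={job_A:*/14, job_B:*/10, job_E:*/8}
  job_A: interval 14, next fire after T=89 is 98
  job_B: interval 10, next fire after T=89 is 90
  job_E: interval 8, next fire after T=89 is 96
Earliest = 90, winner (lex tiebreak) = job_B

Answer: job_B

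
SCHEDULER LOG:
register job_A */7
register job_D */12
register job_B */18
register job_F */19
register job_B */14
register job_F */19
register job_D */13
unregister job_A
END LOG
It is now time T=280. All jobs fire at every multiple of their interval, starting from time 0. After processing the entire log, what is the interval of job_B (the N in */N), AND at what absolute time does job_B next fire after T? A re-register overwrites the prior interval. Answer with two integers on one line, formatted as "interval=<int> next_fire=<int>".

Op 1: register job_A */7 -> active={job_A:*/7}
Op 2: register job_D */12 -> active={job_A:*/7, job_D:*/12}
Op 3: register job_B */18 -> active={job_A:*/7, job_B:*/18, job_D:*/12}
Op 4: register job_F */19 -> active={job_A:*/7, job_B:*/18, job_D:*/12, job_F:*/19}
Op 5: register job_B */14 -> active={job_A:*/7, job_B:*/14, job_D:*/12, job_F:*/19}
Op 6: register job_F */19 -> active={job_A:*/7, job_B:*/14, job_D:*/12, job_F:*/19}
Op 7: register job_D */13 -> active={job_A:*/7, job_B:*/14, job_D:*/13, job_F:*/19}
Op 8: unregister job_A -> active={job_B:*/14, job_D:*/13, job_F:*/19}
Final interval of job_B = 14
Next fire of job_B after T=280: (280//14+1)*14 = 294

Answer: interval=14 next_fire=294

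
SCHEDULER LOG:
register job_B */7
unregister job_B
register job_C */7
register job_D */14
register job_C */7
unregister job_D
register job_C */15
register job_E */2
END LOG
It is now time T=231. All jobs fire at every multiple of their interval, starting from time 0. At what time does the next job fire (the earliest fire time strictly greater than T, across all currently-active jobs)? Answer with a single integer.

Op 1: register job_B */7 -> active={job_B:*/7}
Op 2: unregister job_B -> active={}
Op 3: register job_C */7 -> active={job_C:*/7}
Op 4: register job_D */14 -> active={job_C:*/7, job_D:*/14}
Op 5: register job_C */7 -> active={job_C:*/7, job_D:*/14}
Op 6: unregister job_D -> active={job_C:*/7}
Op 7: register job_C */15 -> active={job_C:*/15}
Op 8: register job_E */2 -> active={job_C:*/15, job_E:*/2}
  job_C: interval 15, next fire after T=231 is 240
  job_E: interval 2, next fire after T=231 is 232
Earliest fire time = 232 (job job_E)

Answer: 232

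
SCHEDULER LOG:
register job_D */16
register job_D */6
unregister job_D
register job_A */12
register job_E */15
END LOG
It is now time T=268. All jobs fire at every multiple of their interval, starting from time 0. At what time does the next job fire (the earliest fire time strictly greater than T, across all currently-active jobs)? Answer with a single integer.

Answer: 270

Derivation:
Op 1: register job_D */16 -> active={job_D:*/16}
Op 2: register job_D */6 -> active={job_D:*/6}
Op 3: unregister job_D -> active={}
Op 4: register job_A */12 -> active={job_A:*/12}
Op 5: register job_E */15 -> active={job_A:*/12, job_E:*/15}
  job_A: interval 12, next fire after T=268 is 276
  job_E: interval 15, next fire after T=268 is 270
Earliest fire time = 270 (job job_E)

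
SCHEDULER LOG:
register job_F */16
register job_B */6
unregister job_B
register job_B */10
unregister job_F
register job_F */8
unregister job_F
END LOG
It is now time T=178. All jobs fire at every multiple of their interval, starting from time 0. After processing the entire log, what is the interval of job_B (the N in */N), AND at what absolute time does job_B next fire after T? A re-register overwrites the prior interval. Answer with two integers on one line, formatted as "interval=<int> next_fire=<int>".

Op 1: register job_F */16 -> active={job_F:*/16}
Op 2: register job_B */6 -> active={job_B:*/6, job_F:*/16}
Op 3: unregister job_B -> active={job_F:*/16}
Op 4: register job_B */10 -> active={job_B:*/10, job_F:*/16}
Op 5: unregister job_F -> active={job_B:*/10}
Op 6: register job_F */8 -> active={job_B:*/10, job_F:*/8}
Op 7: unregister job_F -> active={job_B:*/10}
Final interval of job_B = 10
Next fire of job_B after T=178: (178//10+1)*10 = 180

Answer: interval=10 next_fire=180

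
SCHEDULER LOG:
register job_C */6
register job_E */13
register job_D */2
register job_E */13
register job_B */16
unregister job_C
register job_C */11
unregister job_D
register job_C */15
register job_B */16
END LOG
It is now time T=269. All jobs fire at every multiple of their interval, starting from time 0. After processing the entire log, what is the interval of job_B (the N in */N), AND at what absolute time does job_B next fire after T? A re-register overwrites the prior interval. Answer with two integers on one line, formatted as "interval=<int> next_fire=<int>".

Op 1: register job_C */6 -> active={job_C:*/6}
Op 2: register job_E */13 -> active={job_C:*/6, job_E:*/13}
Op 3: register job_D */2 -> active={job_C:*/6, job_D:*/2, job_E:*/13}
Op 4: register job_E */13 -> active={job_C:*/6, job_D:*/2, job_E:*/13}
Op 5: register job_B */16 -> active={job_B:*/16, job_C:*/6, job_D:*/2, job_E:*/13}
Op 6: unregister job_C -> active={job_B:*/16, job_D:*/2, job_E:*/13}
Op 7: register job_C */11 -> active={job_B:*/16, job_C:*/11, job_D:*/2, job_E:*/13}
Op 8: unregister job_D -> active={job_B:*/16, job_C:*/11, job_E:*/13}
Op 9: register job_C */15 -> active={job_B:*/16, job_C:*/15, job_E:*/13}
Op 10: register job_B */16 -> active={job_B:*/16, job_C:*/15, job_E:*/13}
Final interval of job_B = 16
Next fire of job_B after T=269: (269//16+1)*16 = 272

Answer: interval=16 next_fire=272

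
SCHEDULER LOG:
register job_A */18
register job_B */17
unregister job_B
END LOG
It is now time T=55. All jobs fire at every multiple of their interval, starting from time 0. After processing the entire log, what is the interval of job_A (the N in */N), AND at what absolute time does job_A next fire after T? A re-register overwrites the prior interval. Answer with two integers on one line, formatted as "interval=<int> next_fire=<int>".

Op 1: register job_A */18 -> active={job_A:*/18}
Op 2: register job_B */17 -> active={job_A:*/18, job_B:*/17}
Op 3: unregister job_B -> active={job_A:*/18}
Final interval of job_A = 18
Next fire of job_A after T=55: (55//18+1)*18 = 72

Answer: interval=18 next_fire=72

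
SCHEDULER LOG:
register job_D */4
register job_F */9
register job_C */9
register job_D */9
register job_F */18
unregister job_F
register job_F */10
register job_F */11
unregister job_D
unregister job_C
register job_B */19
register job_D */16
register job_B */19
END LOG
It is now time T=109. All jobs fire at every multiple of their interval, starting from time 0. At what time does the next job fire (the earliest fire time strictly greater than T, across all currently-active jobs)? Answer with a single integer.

Op 1: register job_D */4 -> active={job_D:*/4}
Op 2: register job_F */9 -> active={job_D:*/4, job_F:*/9}
Op 3: register job_C */9 -> active={job_C:*/9, job_D:*/4, job_F:*/9}
Op 4: register job_D */9 -> active={job_C:*/9, job_D:*/9, job_F:*/9}
Op 5: register job_F */18 -> active={job_C:*/9, job_D:*/9, job_F:*/18}
Op 6: unregister job_F -> active={job_C:*/9, job_D:*/9}
Op 7: register job_F */10 -> active={job_C:*/9, job_D:*/9, job_F:*/10}
Op 8: register job_F */11 -> active={job_C:*/9, job_D:*/9, job_F:*/11}
Op 9: unregister job_D -> active={job_C:*/9, job_F:*/11}
Op 10: unregister job_C -> active={job_F:*/11}
Op 11: register job_B */19 -> active={job_B:*/19, job_F:*/11}
Op 12: register job_D */16 -> active={job_B:*/19, job_D:*/16, job_F:*/11}
Op 13: register job_B */19 -> active={job_B:*/19, job_D:*/16, job_F:*/11}
  job_B: interval 19, next fire after T=109 is 114
  job_D: interval 16, next fire after T=109 is 112
  job_F: interval 11, next fire after T=109 is 110
Earliest fire time = 110 (job job_F)

Answer: 110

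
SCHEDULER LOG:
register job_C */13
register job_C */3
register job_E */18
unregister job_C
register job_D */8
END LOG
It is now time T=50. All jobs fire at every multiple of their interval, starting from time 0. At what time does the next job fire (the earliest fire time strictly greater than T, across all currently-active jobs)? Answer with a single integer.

Answer: 54

Derivation:
Op 1: register job_C */13 -> active={job_C:*/13}
Op 2: register job_C */3 -> active={job_C:*/3}
Op 3: register job_E */18 -> active={job_C:*/3, job_E:*/18}
Op 4: unregister job_C -> active={job_E:*/18}
Op 5: register job_D */8 -> active={job_D:*/8, job_E:*/18}
  job_D: interval 8, next fire after T=50 is 56
  job_E: interval 18, next fire after T=50 is 54
Earliest fire time = 54 (job job_E)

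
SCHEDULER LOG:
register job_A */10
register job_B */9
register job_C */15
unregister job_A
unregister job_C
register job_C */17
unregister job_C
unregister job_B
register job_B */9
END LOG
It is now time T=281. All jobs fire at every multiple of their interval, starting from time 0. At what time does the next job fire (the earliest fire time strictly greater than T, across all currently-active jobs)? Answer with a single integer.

Answer: 288

Derivation:
Op 1: register job_A */10 -> active={job_A:*/10}
Op 2: register job_B */9 -> active={job_A:*/10, job_B:*/9}
Op 3: register job_C */15 -> active={job_A:*/10, job_B:*/9, job_C:*/15}
Op 4: unregister job_A -> active={job_B:*/9, job_C:*/15}
Op 5: unregister job_C -> active={job_B:*/9}
Op 6: register job_C */17 -> active={job_B:*/9, job_C:*/17}
Op 7: unregister job_C -> active={job_B:*/9}
Op 8: unregister job_B -> active={}
Op 9: register job_B */9 -> active={job_B:*/9}
  job_B: interval 9, next fire after T=281 is 288
Earliest fire time = 288 (job job_B)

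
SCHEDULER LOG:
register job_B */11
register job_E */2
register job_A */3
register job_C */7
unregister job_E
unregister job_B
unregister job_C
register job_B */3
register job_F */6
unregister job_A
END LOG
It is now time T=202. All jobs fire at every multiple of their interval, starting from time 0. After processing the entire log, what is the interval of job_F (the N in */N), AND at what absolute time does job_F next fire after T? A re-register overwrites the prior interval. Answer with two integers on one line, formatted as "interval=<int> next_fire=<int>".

Answer: interval=6 next_fire=204

Derivation:
Op 1: register job_B */11 -> active={job_B:*/11}
Op 2: register job_E */2 -> active={job_B:*/11, job_E:*/2}
Op 3: register job_A */3 -> active={job_A:*/3, job_B:*/11, job_E:*/2}
Op 4: register job_C */7 -> active={job_A:*/3, job_B:*/11, job_C:*/7, job_E:*/2}
Op 5: unregister job_E -> active={job_A:*/3, job_B:*/11, job_C:*/7}
Op 6: unregister job_B -> active={job_A:*/3, job_C:*/7}
Op 7: unregister job_C -> active={job_A:*/3}
Op 8: register job_B */3 -> active={job_A:*/3, job_B:*/3}
Op 9: register job_F */6 -> active={job_A:*/3, job_B:*/3, job_F:*/6}
Op 10: unregister job_A -> active={job_B:*/3, job_F:*/6}
Final interval of job_F = 6
Next fire of job_F after T=202: (202//6+1)*6 = 204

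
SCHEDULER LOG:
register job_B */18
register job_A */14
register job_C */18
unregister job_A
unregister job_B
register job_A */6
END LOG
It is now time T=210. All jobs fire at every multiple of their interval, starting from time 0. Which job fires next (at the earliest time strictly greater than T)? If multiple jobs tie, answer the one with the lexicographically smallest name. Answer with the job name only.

Op 1: register job_B */18 -> active={job_B:*/18}
Op 2: register job_A */14 -> active={job_A:*/14, job_B:*/18}
Op 3: register job_C */18 -> active={job_A:*/14, job_B:*/18, job_C:*/18}
Op 4: unregister job_A -> active={job_B:*/18, job_C:*/18}
Op 5: unregister job_B -> active={job_C:*/18}
Op 6: register job_A */6 -> active={job_A:*/6, job_C:*/18}
  job_A: interval 6, next fire after T=210 is 216
  job_C: interval 18, next fire after T=210 is 216
Earliest = 216, winner (lex tiebreak) = job_A

Answer: job_A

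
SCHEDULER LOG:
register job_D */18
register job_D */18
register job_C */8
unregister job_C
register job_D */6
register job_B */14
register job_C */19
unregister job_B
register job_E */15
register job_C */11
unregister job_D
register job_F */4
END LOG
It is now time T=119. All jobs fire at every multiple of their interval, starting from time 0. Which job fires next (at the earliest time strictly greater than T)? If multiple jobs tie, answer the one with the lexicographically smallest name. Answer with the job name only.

Op 1: register job_D */18 -> active={job_D:*/18}
Op 2: register job_D */18 -> active={job_D:*/18}
Op 3: register job_C */8 -> active={job_C:*/8, job_D:*/18}
Op 4: unregister job_C -> active={job_D:*/18}
Op 5: register job_D */6 -> active={job_D:*/6}
Op 6: register job_B */14 -> active={job_B:*/14, job_D:*/6}
Op 7: register job_C */19 -> active={job_B:*/14, job_C:*/19, job_D:*/6}
Op 8: unregister job_B -> active={job_C:*/19, job_D:*/6}
Op 9: register job_E */15 -> active={job_C:*/19, job_D:*/6, job_E:*/15}
Op 10: register job_C */11 -> active={job_C:*/11, job_D:*/6, job_E:*/15}
Op 11: unregister job_D -> active={job_C:*/11, job_E:*/15}
Op 12: register job_F */4 -> active={job_C:*/11, job_E:*/15, job_F:*/4}
  job_C: interval 11, next fire after T=119 is 121
  job_E: interval 15, next fire after T=119 is 120
  job_F: interval 4, next fire after T=119 is 120
Earliest = 120, winner (lex tiebreak) = job_E

Answer: job_E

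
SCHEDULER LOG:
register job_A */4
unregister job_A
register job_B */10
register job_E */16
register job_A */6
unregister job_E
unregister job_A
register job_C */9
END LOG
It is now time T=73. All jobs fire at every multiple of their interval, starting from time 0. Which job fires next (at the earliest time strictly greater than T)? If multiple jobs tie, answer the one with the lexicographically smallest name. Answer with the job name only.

Op 1: register job_A */4 -> active={job_A:*/4}
Op 2: unregister job_A -> active={}
Op 3: register job_B */10 -> active={job_B:*/10}
Op 4: register job_E */16 -> active={job_B:*/10, job_E:*/16}
Op 5: register job_A */6 -> active={job_A:*/6, job_B:*/10, job_E:*/16}
Op 6: unregister job_E -> active={job_A:*/6, job_B:*/10}
Op 7: unregister job_A -> active={job_B:*/10}
Op 8: register job_C */9 -> active={job_B:*/10, job_C:*/9}
  job_B: interval 10, next fire after T=73 is 80
  job_C: interval 9, next fire after T=73 is 81
Earliest = 80, winner (lex tiebreak) = job_B

Answer: job_B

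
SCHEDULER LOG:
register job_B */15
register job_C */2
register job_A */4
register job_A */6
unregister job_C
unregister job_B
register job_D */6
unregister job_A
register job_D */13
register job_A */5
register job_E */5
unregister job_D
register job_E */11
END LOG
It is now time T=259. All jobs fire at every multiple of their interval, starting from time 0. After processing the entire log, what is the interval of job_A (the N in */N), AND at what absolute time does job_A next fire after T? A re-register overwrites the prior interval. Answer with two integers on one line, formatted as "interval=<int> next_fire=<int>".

Answer: interval=5 next_fire=260

Derivation:
Op 1: register job_B */15 -> active={job_B:*/15}
Op 2: register job_C */2 -> active={job_B:*/15, job_C:*/2}
Op 3: register job_A */4 -> active={job_A:*/4, job_B:*/15, job_C:*/2}
Op 4: register job_A */6 -> active={job_A:*/6, job_B:*/15, job_C:*/2}
Op 5: unregister job_C -> active={job_A:*/6, job_B:*/15}
Op 6: unregister job_B -> active={job_A:*/6}
Op 7: register job_D */6 -> active={job_A:*/6, job_D:*/6}
Op 8: unregister job_A -> active={job_D:*/6}
Op 9: register job_D */13 -> active={job_D:*/13}
Op 10: register job_A */5 -> active={job_A:*/5, job_D:*/13}
Op 11: register job_E */5 -> active={job_A:*/5, job_D:*/13, job_E:*/5}
Op 12: unregister job_D -> active={job_A:*/5, job_E:*/5}
Op 13: register job_E */11 -> active={job_A:*/5, job_E:*/11}
Final interval of job_A = 5
Next fire of job_A after T=259: (259//5+1)*5 = 260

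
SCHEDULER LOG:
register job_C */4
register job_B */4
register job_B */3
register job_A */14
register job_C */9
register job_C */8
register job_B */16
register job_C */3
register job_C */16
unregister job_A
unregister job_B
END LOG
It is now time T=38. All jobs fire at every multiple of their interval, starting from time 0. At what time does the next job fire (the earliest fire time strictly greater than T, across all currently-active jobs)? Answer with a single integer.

Op 1: register job_C */4 -> active={job_C:*/4}
Op 2: register job_B */4 -> active={job_B:*/4, job_C:*/4}
Op 3: register job_B */3 -> active={job_B:*/3, job_C:*/4}
Op 4: register job_A */14 -> active={job_A:*/14, job_B:*/3, job_C:*/4}
Op 5: register job_C */9 -> active={job_A:*/14, job_B:*/3, job_C:*/9}
Op 6: register job_C */8 -> active={job_A:*/14, job_B:*/3, job_C:*/8}
Op 7: register job_B */16 -> active={job_A:*/14, job_B:*/16, job_C:*/8}
Op 8: register job_C */3 -> active={job_A:*/14, job_B:*/16, job_C:*/3}
Op 9: register job_C */16 -> active={job_A:*/14, job_B:*/16, job_C:*/16}
Op 10: unregister job_A -> active={job_B:*/16, job_C:*/16}
Op 11: unregister job_B -> active={job_C:*/16}
  job_C: interval 16, next fire after T=38 is 48
Earliest fire time = 48 (job job_C)

Answer: 48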